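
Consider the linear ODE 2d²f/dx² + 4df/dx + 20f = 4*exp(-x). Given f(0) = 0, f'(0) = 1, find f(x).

f = 2*exp(-x)/9 - 2*cos(3*x)*exp(-x)/9 + exp(-x)*sin(3*x)/3

Divide through by 2: f'' + 2f' + 10f = 2*exp(-x).
Characteristic equation r² + 2r + 10 = 0 has discriminant (2)² - 4·(10) = -36 < 0, so r = -1 ± 3i.
Hence f_h = C1*cos(3*x)*exp(-x) + C2*exp(-x)*sin(3*x).
Try f_p = A*exp(-x). Substituting into the equation and dividing by exp(-x) gives A = 2/9, so f_p = 2*exp(-x)/9.
General solution: f = 2*exp(-x)/9 + C1*cos(3*x)*exp(-x) + C2*exp(-x)*sin(3*x).
Apply the initial conditions: f(0) = 2/9 + C1 = 0 and f'(0) = -2/9 - C1 + 3*C2 = 1. Solving gives C1 = -2/9, C2 = 1/3.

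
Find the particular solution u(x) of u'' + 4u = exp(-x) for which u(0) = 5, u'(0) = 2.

u = exp(-x)/5 + 11*sin(2*x)/10 + 24*cos(2*x)/5

Characteristic equation r² + 4 = 0 has discriminant (0)² - 4·(4) = -16 < 0, so r = ± 2i.
Hence u_h = C1*cos(2*x) + C2*sin(2*x).
Try u_p = A*exp(-x). Substituting into the equation and dividing by exp(-x) gives A = 1/5, so u_p = exp(-x)/5.
General solution: u = exp(-x)/5 + C1*cos(2*x) + C2*sin(2*x).
Apply the initial conditions: u(0) = 1/5 + C1 = 5 and u'(0) = -1/5 + 2*C2 = 2. Solving gives C1 = 24/5, C2 = 11/10.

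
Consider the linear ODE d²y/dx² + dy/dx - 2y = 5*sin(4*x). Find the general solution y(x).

Characteristic equation r² + r - 2 = 0 factors as (r - 1)(r + 2) = 0, so r = 1, -2.
Hence y_h = C1*exp(x) + C2*exp(-2*x).
Try y_p = A*cos(4*x) + B*sin(4*x). Substituting and equating the coefficients of cos(4x) and sin(4x) gives A = -1/17, B = -9/34, so y_p = -9*sin(4*x)/34 - cos(4*x)/17.

y = -9*sin(4*x)/34 - cos(4*x)/17 + C1*exp(x) + C2*exp(-2*x)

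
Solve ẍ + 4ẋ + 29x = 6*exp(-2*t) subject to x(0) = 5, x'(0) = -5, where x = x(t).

Characteristic equation r² + 4r + 29 = 0 has discriminant (4)² - 4·(29) = -100 < 0, so r = -2 ± 5i.
Hence x_h = C1*cos(5*t)*exp(-2*t) + C2*exp(-2*t)*sin(5*t).
Try x_p = A*exp(-2*t). Substituting into the equation and dividing by exp(-2*t) gives A = 6/25, so x_p = 6*exp(-2*t)/25.
General solution: x = 6*exp(-2*t)/25 + C1*cos(5*t)*exp(-2*t) + C2*exp(-2*t)*sin(5*t).
Apply the initial conditions: x(0) = 6/25 + C1 = 5 and x'(0) = -12/25 - 2*C1 + 5*C2 = -5. Solving gives C1 = 119/25, C2 = 1.

x = 6*exp(-2*t)/25 + exp(-2*t)*sin(5*t) + 119*cos(5*t)*exp(-2*t)/25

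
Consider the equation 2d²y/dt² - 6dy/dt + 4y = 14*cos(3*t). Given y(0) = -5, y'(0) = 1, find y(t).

y = -117*exp(t)/10 - 63*sin(3*t)/130 - 49*cos(3*t)/130 + 92*exp(2*t)/13

Divide through by 2: y'' - 3y' + 2y = 7*cos(3*t).
Characteristic equation r² - 3r + 2 = 0 factors as (r - 2)(r - 1) = 0, so r = 2, 1.
Hence y_h = C1*exp(2*t) + C2*exp(t).
Try y_p = A*cos(3*t) + B*sin(3*t). Substituting and equating the coefficients of cos(3t) and sin(3t) gives A = -49/130, B = -63/130, so y_p = -63*sin(3*t)/130 - 49*cos(3*t)/130.
General solution: y = -63*sin(3*t)/130 - 49*cos(3*t)/130 + C1*exp(2*t) + C2*exp(t).
Apply the initial conditions: y(0) = -49/130 + C1 + C2 = -5 and y'(0) = -189/130 + C2 + 2*C1 = 1. Solving gives C1 = 92/13, C2 = -117/10.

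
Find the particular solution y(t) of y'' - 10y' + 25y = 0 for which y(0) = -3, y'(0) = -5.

y = -3*exp(5*t) + 10*t*exp(5*t)

Characteristic equation r² - 10r + 25 = 0 has discriminant (-10)² - 4·(25) = 0, so r = 5 is a repeated root.
Hence y_h = (C1 + C2*t)*exp(5*t).
Apply the initial conditions: y(0) = C1 = -3 and y'(0) = C2 + 5*C1 = -5. Solving gives C1 = -3, C2 = 10.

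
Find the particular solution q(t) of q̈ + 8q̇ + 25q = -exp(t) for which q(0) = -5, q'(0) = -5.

Characteristic equation r² + 8r + 25 = 0 has discriminant (8)² - 4·(25) = -36 < 0, so r = -4 ± 3i.
Hence q_h = C1*cos(3*t)*exp(-4*t) + C2*exp(-4*t)*sin(3*t).
Try q_p = A*exp(t). Substituting into the equation and dividing by exp(t) gives A = -1/34, so q_p = -exp(t)/34.
General solution: q = -exp(t)/34 + C1*cos(3*t)*exp(-4*t) + C2*exp(-4*t)*sin(3*t).
Apply the initial conditions: q(0) = -1/34 + C1 = -5 and q'(0) = -1/34 - 4*C1 + 3*C2 = -5. Solving gives C1 = -169/34, C2 = -845/102.

q = -exp(t)/34 - 845*exp(-4*t)*sin(3*t)/102 - 169*cos(3*t)*exp(-4*t)/34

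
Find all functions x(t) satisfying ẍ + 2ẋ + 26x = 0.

x = C1*cos(5*t)*exp(-t) + C2*exp(-t)*sin(5*t)

Characteristic equation r² + 2r + 26 = 0 has discriminant (2)² - 4·(26) = -100 < 0, so r = -1 ± 5i.
Hence x_h = C1*cos(5*t)*exp(-t) + C2*exp(-t)*sin(5*t).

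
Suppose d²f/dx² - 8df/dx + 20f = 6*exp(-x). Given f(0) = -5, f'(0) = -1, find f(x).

Characteristic equation r² - 8r + 20 = 0 has discriminant (-8)² - 4·(20) = -16 < 0, so r = 4 ± 2i.
Hence f_h = C1*cos(2*x)*exp(4*x) + C2*exp(4*x)*sin(2*x).
Try f_p = A*exp(-x). Substituting into the equation and dividing by exp(-x) gives A = 6/29, so f_p = 6*exp(-x)/29.
General solution: f = 6*exp(-x)/29 + C1*cos(2*x)*exp(4*x) + C2*exp(4*x)*sin(2*x).
Apply the initial conditions: f(0) = 6/29 + C1 = -5 and f'(0) = -6/29 + 2*C2 + 4*C1 = -1. Solving gives C1 = -151/29, C2 = 581/58.

f = 6*exp(-x)/29 - 151*cos(2*x)*exp(4*x)/29 + 581*exp(4*x)*sin(2*x)/58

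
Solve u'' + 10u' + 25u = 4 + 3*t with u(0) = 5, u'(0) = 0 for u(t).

u = 14/125 + 3*t/25 + 611*exp(-5*t)/125 + 608*t*exp(-5*t)/25

Characteristic equation r² + 10r + 25 = 0 has discriminant (10)² - 4·(25) = 0, so r = -5 is a repeated root.
Hence u_h = (C1 + C2*t)*exp(-5*t).
For the particular solution try u_p = A0 + A1*t. Substituting and matching coefficients of each power of t gives A0 = 14/125, A1 = 3/25, so u_p = 14/125 + 3*t/25.
General solution: u = 14/125 + 3*t/25 + C1*exp(-5*t) + C2*t*exp(-5*t).
Apply the initial conditions: u(0) = 14/125 + C1 = 5 and u'(0) = 3/25 + C2 - 5*C1 = 0. Solving gives C1 = 611/125, C2 = 608/25.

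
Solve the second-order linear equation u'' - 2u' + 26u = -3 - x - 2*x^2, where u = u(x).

Characteristic equation r² - 2r + 26 = 0 has discriminant (-2)² - 4·(26) = -100 < 0, so r = 1 ± 5i.
Hence u_h = C1*cos(5*x)*exp(x) + C2*exp(x)*sin(5*x).
For the particular solution try u_p = A0 + A1*x + A2*x^2. Substituting and matching coefficients of each power of x gives A0 = -249/2197, A1 = -17/338, A2 = -1/13, so u_p = -249/2197 - 17*x/338 - x^2/13.

u = -249/2197 - 17*x/338 - x**2/13 + C1*cos(5*x)*exp(x) + C2*exp(x)*sin(5*x)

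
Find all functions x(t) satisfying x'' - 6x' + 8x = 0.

Characteristic equation r² - 6r + 8 = 0 factors as (r - 4)(r - 2) = 0, so r = 4, 2.
Hence x_h = C1*exp(4*t) + C2*exp(2*t).

x = C1*exp(4*t) + C2*exp(2*t)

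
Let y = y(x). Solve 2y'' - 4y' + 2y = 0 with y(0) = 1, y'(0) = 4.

Divide through by 2: y'' - 2y' + y = 0.
Characteristic equation r² - 2r + 1 = 0 has discriminant (-2)² - 4·(1) = 0, so r = 1 is a repeated root.
Hence y_h = (C1 + C2*x)*exp(x).
Apply the initial conditions: y(0) = C1 = 1 and y'(0) = C1 + C2 = 4. Solving gives C1 = 1, C2 = 3.

y = 3*x*exp(x) + exp(x)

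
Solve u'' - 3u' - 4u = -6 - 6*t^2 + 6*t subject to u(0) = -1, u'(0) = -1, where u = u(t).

u = 81/16 - 53*exp(4*t)/80 - 27*exp(-t)/5 - 15*t/4 + 3*t**2/2

Characteristic equation r² - 3r - 4 = 0 factors as (r + 1)(r - 4) = 0, so r = -1, 4.
Hence u_h = C1*exp(-t) + C2*exp(4*t).
For the particular solution try u_p = A0 + A1*t + A2*t^2. Substituting and matching coefficients of each power of t gives A0 = 81/16, A1 = -15/4, A2 = 3/2, so u_p = 81/16 - 15*t/4 + 3*t^2/2.
General solution: u = 81/16 - 15*t/4 + 3*t^2/2 + C1*exp(-t) + C2*exp(4*t).
Apply the initial conditions: u(0) = 81/16 + C1 + C2 = -1 and u'(0) = -15/4 - C1 + 4*C2 = -1. Solving gives C1 = -27/5, C2 = -53/80.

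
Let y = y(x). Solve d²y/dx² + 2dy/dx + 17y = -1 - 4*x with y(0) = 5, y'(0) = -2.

Characteristic equation r² + 2r + 17 = 0 has discriminant (2)² - 4·(17) = -64 < 0, so r = -1 ± 4i.
Hence y_h = C1*cos(4*x)*exp(-x) + C2*exp(-x)*sin(4*x).
For the particular solution try y_p = A0 + A1*x. Substituting and matching coefficients of each power of x gives A0 = -9/289, A1 = -4/17, so y_p = -9/289 - 4*x/17.
General solution: y = -9/289 - 4*x/17 + C1*cos(4*x)*exp(-x) + C2*exp(-x)*sin(4*x).
Apply the initial conditions: y(0) = -9/289 + C1 = 5 and y'(0) = -4/17 - C1 + 4*C2 = -2. Solving gives C1 = 1454/289, C2 = 236/289.

y = -9/289 - 4*x/17 + 236*exp(-x)*sin(4*x)/289 + 1454*cos(4*x)*exp(-x)/289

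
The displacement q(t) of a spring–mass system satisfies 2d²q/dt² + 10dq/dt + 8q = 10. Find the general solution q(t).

q = 5/4 + C1*exp(-4*t) + C2*exp(-t)

Divide through by 2: q'' + 5q' + 4q = 5.
Characteristic equation r² + 5r + 4 = 0 factors as (r + 4)(r + 1) = 0, so r = -4, -1.
Hence q_h = C1*exp(-4*t) + C2*exp(-t).
For the particular solution try q_p = A0. Substituting and matching coefficients of each power of t gives A0 = 5/4, so q_p = 5/4.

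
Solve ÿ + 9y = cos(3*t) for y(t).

y = C1*cos(3*t) + C2*sin(3*t) + t*sin(3*t)/6

Characteristic equation r² + 9 = 0 has discriminant (0)² - 4·(9) = -36 < 0, so r = ± 3i.
Hence y_h = C1*cos(3*t) + C2*sin(3*t).
Since ±3i are characteristic roots, multiply the trial by t. Try y_p = t*(A*cos(3*t) + B*sin(3*t)). Substituting and equating the coefficients of cos(3t) and sin(3t) gives A = 0, B = 1/6, so y_p = t*sin(3*t)/6.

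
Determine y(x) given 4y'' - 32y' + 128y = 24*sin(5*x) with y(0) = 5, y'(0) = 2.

Divide through by 4: y'' - 8y' + 32y = 6*sin(5*x).
Characteristic equation r² - 8r + 32 = 0 has discriminant (-8)² - 4·(32) = -64 < 0, so r = 4 ± 4i.
Hence y_h = C1*cos(4*x)*exp(4*x) + C2*exp(4*x)*sin(4*x).
Try y_p = A*cos(5*x) + B*sin(5*x). Substituting and equating the coefficients of cos(5x) and sin(5x) gives A = 240/1649, B = 42/1649, so y_p = 42*sin(5*x)/1649 + 240*cos(5*x)/1649.
General solution: y = 42*sin(5*x)/1649 + 240*cos(5*x)/1649 + C1*cos(4*x)*exp(4*x) + C2*exp(4*x)*sin(4*x).
Apply the initial conditions: y(0) = 240/1649 + C1 = 5 and y'(0) = 210/1649 + 4*C1 + 4*C2 = 2. Solving gives C1 = 8005/1649, C2 = -7233/1649.

y = 42*sin(5*x)/1649 + 240*cos(5*x)/1649 - 7233*exp(4*x)*sin(4*x)/1649 + 8005*cos(4*x)*exp(4*x)/1649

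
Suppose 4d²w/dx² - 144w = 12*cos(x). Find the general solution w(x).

w = -3*cos(x)/37 + C1*exp(-6*x) + C2*exp(6*x)

Divide through by 4: w'' - 36w = 3*cos(x).
Characteristic equation r² - 36 = 0 factors as (r + 6)(r - 6) = 0, so r = -6, 6.
Hence w_h = C1*exp(-6*x) + C2*exp(6*x).
Try w_p = A*cos(x) + B*sin(x). Substituting and equating the coefficients of cos(x) and sin(x) gives A = -3/37, B = 0, so w_p = -3*cos(x)/37.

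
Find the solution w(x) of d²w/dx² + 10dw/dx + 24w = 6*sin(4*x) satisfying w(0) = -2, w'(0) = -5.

w = -65*exp(-4*x)/8 - 15*cos(4*x)/104 + 3*sin(4*x)/104 + 163*exp(-6*x)/26

Characteristic equation r² + 10r + 24 = 0 factors as (r + 6)(r + 4) = 0, so r = -6, -4.
Hence w_h = C1*exp(-6*x) + C2*exp(-4*x).
Try w_p = A*cos(4*x) + B*sin(4*x). Substituting and equating the coefficients of cos(4x) and sin(4x) gives A = -15/104, B = 3/104, so w_p = -15*cos(4*x)/104 + 3*sin(4*x)/104.
General solution: w = -15*cos(4*x)/104 + 3*sin(4*x)/104 + C1*exp(-6*x) + C2*exp(-4*x).
Apply the initial conditions: w(0) = -15/104 + C1 + C2 = -2 and w'(0) = 3/26 - 6*C1 - 4*C2 = -5. Solving gives C1 = 163/26, C2 = -65/8.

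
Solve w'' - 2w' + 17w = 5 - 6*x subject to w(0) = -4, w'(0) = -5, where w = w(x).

w = 73/289 - 6*x/17 - 1229*cos(4*x)*exp(x)/289 - 57*exp(x)*sin(4*x)/578

Characteristic equation r² - 2r + 17 = 0 has discriminant (-2)² - 4·(17) = -64 < 0, so r = 1 ± 4i.
Hence w_h = C1*cos(4*x)*exp(x) + C2*exp(x)*sin(4*x).
For the particular solution try w_p = A0 + A1*x. Substituting and matching coefficients of each power of x gives A0 = 73/289, A1 = -6/17, so w_p = 73/289 - 6*x/17.
General solution: w = 73/289 - 6*x/17 + C1*cos(4*x)*exp(x) + C2*exp(x)*sin(4*x).
Apply the initial conditions: w(0) = 73/289 + C1 = -4 and w'(0) = -6/17 + C1 + 4*C2 = -5. Solving gives C1 = -1229/289, C2 = -57/578.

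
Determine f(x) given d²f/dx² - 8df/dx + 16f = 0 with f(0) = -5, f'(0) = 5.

f = -5*exp(4*x) + 25*x*exp(4*x)

Characteristic equation r² - 8r + 16 = 0 has discriminant (-8)² - 4·(16) = 0, so r = 4 is a repeated root.
Hence f_h = (C1 + C2*x)*exp(4*x).
Apply the initial conditions: f(0) = C1 = -5 and f'(0) = C2 + 4*C1 = 5. Solving gives C1 = -5, C2 = 25.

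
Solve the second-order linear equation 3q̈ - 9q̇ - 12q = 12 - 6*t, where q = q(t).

Divide through by 3: q'' - 3q' - 4q = 4 - 2*t.
Characteristic equation r² - 3r - 4 = 0 factors as (r + 1)(r - 4) = 0, so r = -1, 4.
Hence q_h = C1*exp(-t) + C2*exp(4*t).
For the particular solution try q_p = A0 + A1*t. Substituting and matching coefficients of each power of t gives A0 = -11/8, A1 = 1/2, so q_p = -11/8 + t/2.

q = -11/8 + t/2 + C1*exp(-t) + C2*exp(4*t)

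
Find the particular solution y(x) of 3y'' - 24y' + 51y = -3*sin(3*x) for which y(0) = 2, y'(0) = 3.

Divide through by 3: y'' - 8y' + 17y = -sin(3*x).
Characteristic equation r² - 8r + 17 = 0 has discriminant (-8)² - 4·(17) = -4 < 0, so r = 4 ± i.
Hence y_h = C1*cos(x)*exp(4*x) + C2*exp(4*x)*sin(x).
Try y_p = A*cos(3*x) + B*sin(3*x). Substituting and equating the coefficients of cos(3x) and sin(3x) gives A = -3/80, B = -1/80, so y_p = -3*cos(3*x)/80 - sin(3*x)/80.
General solution: y = -3*cos(3*x)/80 - sin(3*x)/80 + C1*cos(x)*exp(4*x) + C2*exp(4*x)*sin(x).
Apply the initial conditions: y(0) = -3/80 + C1 = 2 and y'(0) = -3/80 + C2 + 4*C1 = 3. Solving gives C1 = 163/80, C2 = -409/80.

y = -3*cos(3*x)/80 - sin(3*x)/80 - 409*exp(4*x)*sin(x)/80 + 163*cos(x)*exp(4*x)/80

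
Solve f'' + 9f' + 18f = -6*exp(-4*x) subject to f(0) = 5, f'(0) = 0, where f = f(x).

f = -6*exp(-6*x) + 3*exp(-4*x) + 8*exp(-3*x)

Characteristic equation r² + 9r + 18 = 0 factors as (r + 6)(r + 3) = 0, so r = -6, -3.
Hence f_h = C1*exp(-6*x) + C2*exp(-3*x).
Try f_p = A*exp(-4*x). Substituting into the equation and dividing by exp(-4*x) gives A = 3, so f_p = 3*exp(-4*x).
General solution: f = 3*exp(-4*x) + C1*exp(-6*x) + C2*exp(-3*x).
Apply the initial conditions: f(0) = 3 + C1 + C2 = 5 and f'(0) = -12 - 6*C1 - 3*C2 = 0. Solving gives C1 = -6, C2 = 8.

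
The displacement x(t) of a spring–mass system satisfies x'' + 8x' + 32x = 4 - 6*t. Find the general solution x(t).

Characteristic equation r² + 8r + 32 = 0 has discriminant (8)² - 4·(32) = -64 < 0, so r = -4 ± 4i.
Hence x_h = C1*cos(4*t)*exp(-4*t) + C2*exp(-4*t)*sin(4*t).
For the particular solution try x_p = A0 + A1*t. Substituting and matching coefficients of each power of t gives A0 = 11/64, A1 = -3/16, so x_p = 11/64 - 3*t/16.

x = 11/64 - 3*t/16 + C1*cos(4*t)*exp(-4*t) + C2*exp(-4*t)*sin(4*t)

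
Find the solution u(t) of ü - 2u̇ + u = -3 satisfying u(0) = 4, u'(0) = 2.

Characteristic equation r² - 2r + 1 = 0 has discriminant (-2)² - 4·(1) = 0, so r = 1 is a repeated root.
Hence u_h = (C1 + C2*t)*exp(t).
For the particular solution try u_p = A0. Substituting and matching coefficients of each power of t gives A0 = -3, so u_p = -3.
General solution: u = -3 + C1*exp(t) + C2*t*exp(t).
Apply the initial conditions: u(0) = -3 + C1 = 4 and u'(0) = C1 + C2 = 2. Solving gives C1 = 7, C2 = -5.

u = -3 + 7*exp(t) - 5*t*exp(t)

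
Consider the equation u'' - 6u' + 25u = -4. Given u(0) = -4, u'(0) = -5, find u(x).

u = -4/25 - 96*cos(4*x)*exp(3*x)/25 + 163*exp(3*x)*sin(4*x)/100

Characteristic equation r² - 6r + 25 = 0 has discriminant (-6)² - 4·(25) = -64 < 0, so r = 3 ± 4i.
Hence u_h = C1*cos(4*x)*exp(3*x) + C2*exp(3*x)*sin(4*x).
For the particular solution try u_p = A0. Substituting and matching coefficients of each power of x gives A0 = -4/25, so u_p = -4/25.
General solution: u = -4/25 + C1*cos(4*x)*exp(3*x) + C2*exp(3*x)*sin(4*x).
Apply the initial conditions: u(0) = -4/25 + C1 = -4 and u'(0) = 3*C1 + 4*C2 = -5. Solving gives C1 = -96/25, C2 = 163/100.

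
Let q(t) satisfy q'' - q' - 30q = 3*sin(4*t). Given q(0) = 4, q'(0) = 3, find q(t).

Characteristic equation r² - r - 30 = 0 factors as (r - 6)(r + 5) = 0, so r = 6, -5.
Hence q_h = C1*exp(6*t) + C2*exp(-5*t).
Try q_p = A*cos(4*t) + B*sin(4*t). Substituting and equating the coefficients of cos(4t) and sin(4t) gives A = 3/533, B = -69/1066, so q_p = -69*sin(4*t)/1066 + 3*cos(4*t)/533.
General solution: q = -69*sin(4*t)/1066 + 3*cos(4*t)/533 + C1*exp(6*t) + C2*exp(-5*t).
Apply the initial conditions: q(0) = 3/533 + C1 + C2 = 4 and q'(0) = -138/533 - 5*C2 + 6*C1 = 3. Solving gives C1 = 302/143, C2 = 849/451.

q = -69*sin(4*t)/1066 + 3*cos(4*t)/533 + 302*exp(6*t)/143 + 849*exp(-5*t)/451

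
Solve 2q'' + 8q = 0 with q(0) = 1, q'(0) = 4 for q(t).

Divide through by 2: q'' + 4q = 0.
Characteristic equation r² + 4 = 0 has discriminant (0)² - 4·(4) = -16 < 0, so r = ± 2i.
Hence q_h = C1*cos(2*t) + C2*sin(2*t).
Apply the initial conditions: q(0) = C1 = 1 and q'(0) = 2*C2 = 4. Solving gives C1 = 1, C2 = 2.

q = 2*sin(2*t) + cos(2*t)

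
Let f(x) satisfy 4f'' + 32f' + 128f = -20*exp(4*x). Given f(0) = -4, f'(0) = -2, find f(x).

f = -exp(4*x)/16 - 63*cos(4*x)*exp(-4*x)/16 - 35*exp(-4*x)*sin(4*x)/8

Divide through by 4: f'' + 8f' + 32f = -5*exp(4*x).
Characteristic equation r² + 8r + 32 = 0 has discriminant (8)² - 4·(32) = -64 < 0, so r = -4 ± 4i.
Hence f_h = C1*cos(4*x)*exp(-4*x) + C2*exp(-4*x)*sin(4*x).
Try f_p = A*exp(4*x). Substituting into the equation and dividing by exp(4*x) gives A = -1/16, so f_p = -exp(4*x)/16.
General solution: f = -exp(4*x)/16 + C1*cos(4*x)*exp(-4*x) + C2*exp(-4*x)*sin(4*x).
Apply the initial conditions: f(0) = -1/16 + C1 = -4 and f'(0) = -1/4 - 4*C1 + 4*C2 = -2. Solving gives C1 = -63/16, C2 = -35/8.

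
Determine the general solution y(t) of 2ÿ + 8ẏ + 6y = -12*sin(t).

Divide through by 2: y'' + 4y' + 3y = -6*sin(t).
Characteristic equation r² + 4r + 3 = 0 factors as (r + 1)(r + 3) = 0, so r = -1, -3.
Hence y_h = C1*exp(-t) + C2*exp(-3*t).
Try y_p = A*cos(t) + B*sin(t). Substituting and equating the coefficients of cos(t) and sin(t) gives A = 6/5, B = -3/5, so y_p = -3*sin(t)/5 + 6*cos(t)/5.

y = -3*sin(t)/5 + 6*cos(t)/5 + C1*exp(-t) + C2*exp(-3*t)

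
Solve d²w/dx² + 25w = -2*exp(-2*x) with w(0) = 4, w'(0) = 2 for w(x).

Characteristic equation r² + 25 = 0 has discriminant (0)² - 4·(25) = -100 < 0, so r = ± 5i.
Hence w_h = C1*cos(5*x) + C2*sin(5*x).
Try w_p = A*exp(-2*x). Substituting into the equation and dividing by exp(-2*x) gives A = -2/29, so w_p = -2*exp(-2*x)/29.
General solution: w = -2*exp(-2*x)/29 + C1*cos(5*x) + C2*sin(5*x).
Apply the initial conditions: w(0) = -2/29 + C1 = 4 and w'(0) = 4/29 + 5*C2 = 2. Solving gives C1 = 118/29, C2 = 54/145.

w = -2*exp(-2*x)/29 + 54*sin(5*x)/145 + 118*cos(5*x)/29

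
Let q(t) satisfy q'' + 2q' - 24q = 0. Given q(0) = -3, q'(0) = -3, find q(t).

q = -21*exp(4*t)/10 - 9*exp(-6*t)/10

Characteristic equation r² + 2r - 24 = 0 factors as (r + 6)(r - 4) = 0, so r = -6, 4.
Hence q_h = C1*exp(-6*t) + C2*exp(4*t).
Apply the initial conditions: q(0) = C1 + C2 = -3 and q'(0) = -6*C1 + 4*C2 = -3. Solving gives C1 = -9/10, C2 = -21/10.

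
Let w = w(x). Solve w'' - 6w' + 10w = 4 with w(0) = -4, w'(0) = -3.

w = 2/5 - 22*cos(x)*exp(3*x)/5 + 51*exp(3*x)*sin(x)/5

Characteristic equation r² - 6r + 10 = 0 has discriminant (-6)² - 4·(10) = -4 < 0, so r = 3 ± i.
Hence w_h = C1*cos(x)*exp(3*x) + C2*exp(3*x)*sin(x).
For the particular solution try w_p = A0. Substituting and matching coefficients of each power of x gives A0 = 2/5, so w_p = 2/5.
General solution: w = 2/5 + C1*cos(x)*exp(3*x) + C2*exp(3*x)*sin(x).
Apply the initial conditions: w(0) = 2/5 + C1 = -4 and w'(0) = C2 + 3*C1 = -3. Solving gives C1 = -22/5, C2 = 51/5.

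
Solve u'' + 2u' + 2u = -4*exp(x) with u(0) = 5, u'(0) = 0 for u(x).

u = -4*exp(x)/5 + 29*cos(x)*exp(-x)/5 + 33*exp(-x)*sin(x)/5

Characteristic equation r² + 2r + 2 = 0 has discriminant (2)² - 4·(2) = -4 < 0, so r = -1 ± i.
Hence u_h = C1*cos(x)*exp(-x) + C2*exp(-x)*sin(x).
Try u_p = A*exp(x). Substituting into the equation and dividing by exp(x) gives A = -4/5, so u_p = -4*exp(x)/5.
General solution: u = -4*exp(x)/5 + C1*cos(x)*exp(-x) + C2*exp(-x)*sin(x).
Apply the initial conditions: u(0) = -4/5 + C1 = 5 and u'(0) = -4/5 + C2 - C1 = 0. Solving gives C1 = 29/5, C2 = 33/5.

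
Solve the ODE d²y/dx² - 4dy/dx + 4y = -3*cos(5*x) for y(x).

y = 60*sin(5*x)/841 + 63*cos(5*x)/841 + C1*exp(2*x) + C2*x*exp(2*x)

Characteristic equation r² - 4r + 4 = 0 has discriminant (-4)² - 4·(4) = 0, so r = 2 is a repeated root.
Hence y_h = (C1 + C2*x)*exp(2*x).
Try y_p = A*cos(5*x) + B*sin(5*x). Substituting and equating the coefficients of cos(5x) and sin(5x) gives A = 63/841, B = 60/841, so y_p = 60*sin(5*x)/841 + 63*cos(5*x)/841.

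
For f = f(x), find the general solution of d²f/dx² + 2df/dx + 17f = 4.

Characteristic equation r² + 2r + 17 = 0 has discriminant (2)² - 4·(17) = -64 < 0, so r = -1 ± 4i.
Hence f_h = C1*cos(4*x)*exp(-x) + C2*exp(-x)*sin(4*x).
For the particular solution try f_p = A0. Substituting and matching coefficients of each power of x gives A0 = 4/17, so f_p = 4/17.

f = 4/17 + C1*cos(4*x)*exp(-x) + C2*exp(-x)*sin(4*x)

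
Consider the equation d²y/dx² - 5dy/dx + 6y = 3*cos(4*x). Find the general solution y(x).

Characteristic equation r² - 5r + 6 = 0 factors as (r - 3)(r - 2) = 0, so r = 3, 2.
Hence y_h = C1*exp(3*x) + C2*exp(2*x).
Try y_p = A*cos(4*x) + B*sin(4*x). Substituting and equating the coefficients of cos(4x) and sin(4x) gives A = -3/50, B = -3/25, so y_p = -3*sin(4*x)/25 - 3*cos(4*x)/50.

y = -3*sin(4*x)/25 - 3*cos(4*x)/50 + C1*exp(3*x) + C2*exp(2*x)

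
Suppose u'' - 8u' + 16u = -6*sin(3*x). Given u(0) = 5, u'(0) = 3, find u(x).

Characteristic equation r² - 8r + 16 = 0 has discriminant (-8)² - 4·(16) = 0, so r = 4 is a repeated root.
Hence u_h = (C1 + C2*x)*exp(4*x).
Try u_p = A*cos(3*x) + B*sin(3*x). Substituting and equating the coefficients of cos(3x) and sin(3x) gives A = -144/625, B = -42/625, so u_p = -144*cos(3*x)/625 - 42*sin(3*x)/625.
General solution: u = -144*cos(3*x)/625 - 42*sin(3*x)/625 + C1*exp(4*x) + C2*x*exp(4*x).
Apply the initial conditions: u(0) = -144/625 + C1 = 5 and u'(0) = -126/625 + C2 + 4*C1 = 3. Solving gives C1 = 3269/625, C2 = -443/25.

u = -144*cos(3*x)/625 - 42*sin(3*x)/625 + 3269*exp(4*x)/625 - 443*x*exp(4*x)/25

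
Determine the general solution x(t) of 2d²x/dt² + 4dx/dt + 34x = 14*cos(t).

x = 7*sin(t)/130 + 28*cos(t)/65 + C1*cos(4*t)*exp(-t) + C2*exp(-t)*sin(4*t)

Divide through by 2: x'' + 2x' + 17x = 7*cos(t).
Characteristic equation r² + 2r + 17 = 0 has discriminant (2)² - 4·(17) = -64 < 0, so r = -1 ± 4i.
Hence x_h = C1*cos(4*t)*exp(-t) + C2*exp(-t)*sin(4*t).
Try x_p = A*cos(t) + B*sin(t). Substituting and equating the coefficients of cos(t) and sin(t) gives A = 28/65, B = 7/130, so x_p = 7*sin(t)/130 + 28*cos(t)/65.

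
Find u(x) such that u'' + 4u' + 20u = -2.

u = -1/10 + C1*cos(4*x)*exp(-2*x) + C2*exp(-2*x)*sin(4*x)

Characteristic equation r² + 4r + 20 = 0 has discriminant (4)² - 4·(20) = -64 < 0, so r = -2 ± 4i.
Hence u_h = C1*cos(4*x)*exp(-2*x) + C2*exp(-2*x)*sin(4*x).
For the particular solution try u_p = A0. Substituting and matching coefficients of each power of x gives A0 = -1/10, so u_p = -1/10.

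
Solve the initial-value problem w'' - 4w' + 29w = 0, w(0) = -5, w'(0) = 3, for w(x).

w = -5*cos(5*x)*exp(2*x) + 13*exp(2*x)*sin(5*x)/5

Characteristic equation r² - 4r + 29 = 0 has discriminant (-4)² - 4·(29) = -100 < 0, so r = 2 ± 5i.
Hence w_h = C1*cos(5*x)*exp(2*x) + C2*exp(2*x)*sin(5*x).
Apply the initial conditions: w(0) = C1 = -5 and w'(0) = 2*C1 + 5*C2 = 3. Solving gives C1 = -5, C2 = 13/5.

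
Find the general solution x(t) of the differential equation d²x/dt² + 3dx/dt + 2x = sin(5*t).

Characteristic equation r² + 3r + 2 = 0 factors as (r + 1)(r + 2) = 0, so r = -1, -2.
Hence x_h = C1*exp(-t) + C2*exp(-2*t).
Try x_p = A*cos(5*t) + B*sin(5*t). Substituting and equating the coefficients of cos(5t) and sin(5t) gives A = -15/754, B = -23/754, so x_p = -23*sin(5*t)/754 - 15*cos(5*t)/754.

x = -23*sin(5*t)/754 - 15*cos(5*t)/754 + C1*exp(-t) + C2*exp(-2*t)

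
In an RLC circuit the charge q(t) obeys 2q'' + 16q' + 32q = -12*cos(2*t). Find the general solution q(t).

Divide through by 2: q'' + 8q' + 16q = -6*cos(2*t).
Characteristic equation r² + 8r + 16 = 0 has discriminant (8)² - 4·(16) = 0, so r = -4 is a repeated root.
Hence q_h = (C1 + C2*t)*exp(-4*t).
Try q_p = A*cos(2*t) + B*sin(2*t). Substituting and equating the coefficients of cos(2t) and sin(2t) gives A = -9/50, B = -6/25, so q_p = -9*cos(2*t)/50 - 6*sin(2*t)/25.

q = -9*cos(2*t)/50 - 6*sin(2*t)/25 + C1*exp(-4*t) + C2*t*exp(-4*t)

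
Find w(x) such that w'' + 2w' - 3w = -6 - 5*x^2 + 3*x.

Characteristic equation r² + 2r - 3 = 0 factors as (r - 1)(r + 3) = 0, so r = 1, -3.
Hence w_h = C1*exp(x) + C2*exp(-3*x).
For the particular solution try w_p = A0 + A1*x + A2*x^2. Substituting and matching coefficients of each power of x gives A0 = 106/27, A1 = 11/9, A2 = 5/3, so w_p = 106/27 + 5*x^2/3 + 11*x/9.

w = 106/27 + 5*x**2/3 + 11*x/9 + C1*exp(x) + C2*exp(-3*x)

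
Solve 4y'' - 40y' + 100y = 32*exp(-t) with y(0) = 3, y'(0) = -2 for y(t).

y = 2*exp(-t)/9 + 25*exp(5*t)/9 - 47*t*exp(5*t)/3

Divide through by 4: y'' - 10y' + 25y = 8*exp(-t).
Characteristic equation r² - 10r + 25 = 0 has discriminant (-10)² - 4·(25) = 0, so r = 5 is a repeated root.
Hence y_h = (C1 + C2*t)*exp(5*t).
Try y_p = A*exp(-t). Substituting into the equation and dividing by exp(-t) gives A = 2/9, so y_p = 2*exp(-t)/9.
General solution: y = 2*exp(-t)/9 + C1*exp(5*t) + C2*t*exp(5*t).
Apply the initial conditions: y(0) = 2/9 + C1 = 3 and y'(0) = -2/9 + C2 + 5*C1 = -2. Solving gives C1 = 25/9, C2 = -47/3.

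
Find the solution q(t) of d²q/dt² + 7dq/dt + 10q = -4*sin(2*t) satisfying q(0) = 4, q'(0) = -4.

q = 5*exp(-2*t) - 36*exp(-5*t)/29 - 3*sin(2*t)/29 + 7*cos(2*t)/29

Characteristic equation r² + 7r + 10 = 0 factors as (r + 2)(r + 5) = 0, so r = -2, -5.
Hence q_h = C1*exp(-2*t) + C2*exp(-5*t).
Try q_p = A*cos(2*t) + B*sin(2*t). Substituting and equating the coefficients of cos(2t) and sin(2t) gives A = 7/29, B = -3/29, so q_p = -3*sin(2*t)/29 + 7*cos(2*t)/29.
General solution: q = -3*sin(2*t)/29 + 7*cos(2*t)/29 + C1*exp(-2*t) + C2*exp(-5*t).
Apply the initial conditions: q(0) = 7/29 + C1 + C2 = 4 and q'(0) = -6/29 - 5*C2 - 2*C1 = -4. Solving gives C1 = 5, C2 = -36/29.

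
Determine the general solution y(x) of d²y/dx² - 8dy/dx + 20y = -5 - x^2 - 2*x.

Characteristic equation r² - 8r + 20 = 0 has discriminant (-8)² - 4·(20) = -16 < 0, so r = 4 ± 2i.
Hence y_h = C1*cos(2*x)*exp(4*x) + C2*exp(4*x)*sin(2*x).
For the particular solution try y_p = A0 + A1*x + A2*x^2. Substituting and matching coefficients of each power of x gives A0 = -301/1000, A1 = -7/50, A2 = -1/20, so y_p = -301/1000 - 7*x/50 - x^2/20.

y = -301/1000 - 7*x/50 - x**2/20 + C1*cos(2*x)*exp(4*x) + C2*exp(4*x)*sin(2*x)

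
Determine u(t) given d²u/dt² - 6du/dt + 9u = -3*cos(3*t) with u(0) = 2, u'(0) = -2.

Characteristic equation r² - 6r + 9 = 0 has discriminant (-6)² - 4·(9) = 0, so r = 3 is a repeated root.
Hence u_h = (C1 + C2*t)*exp(3*t).
Try u_p = A*cos(3*t) + B*sin(3*t). Substituting and equating the coefficients of cos(3t) and sin(3t) gives A = 0, B = 1/6, so u_p = sin(3*t)/6.
General solution: u = sin(3*t)/6 + C1*exp(3*t) + C2*t*exp(3*t).
Apply the initial conditions: u(0) = C1 = 2 and u'(0) = 1/2 + C2 + 3*C1 = -2. Solving gives C1 = 2, C2 = -17/2.

u = 2*exp(3*t) + sin(3*t)/6 - 17*t*exp(3*t)/2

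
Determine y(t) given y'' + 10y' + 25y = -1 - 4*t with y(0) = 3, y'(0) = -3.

y = 3/125 - 4*t/25 + 372*exp(-5*t)/125 + 301*t*exp(-5*t)/25

Characteristic equation r² + 10r + 25 = 0 has discriminant (10)² - 4·(25) = 0, so r = -5 is a repeated root.
Hence y_h = (C1 + C2*t)*exp(-5*t).
For the particular solution try y_p = A0 + A1*t. Substituting and matching coefficients of each power of t gives A0 = 3/125, A1 = -4/25, so y_p = 3/125 - 4*t/25.
General solution: y = 3/125 - 4*t/25 + C1*exp(-5*t) + C2*t*exp(-5*t).
Apply the initial conditions: y(0) = 3/125 + C1 = 3 and y'(0) = -4/25 + C2 - 5*C1 = -3. Solving gives C1 = 372/125, C2 = 301/25.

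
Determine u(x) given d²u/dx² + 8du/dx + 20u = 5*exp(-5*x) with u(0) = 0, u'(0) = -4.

u = -cos(2*x)*exp(-4*x) - 3*exp(-4*x)*sin(2*x)/2 + exp(-5*x)

Characteristic equation r² + 8r + 20 = 0 has discriminant (8)² - 4·(20) = -16 < 0, so r = -4 ± 2i.
Hence u_h = C1*cos(2*x)*exp(-4*x) + C2*exp(-4*x)*sin(2*x).
Try u_p = A*exp(-5*x). Substituting into the equation and dividing by exp(-5*x) gives A = 1, so u_p = exp(-5*x).
General solution: u = C1*cos(2*x)*exp(-4*x) + C2*exp(-4*x)*sin(2*x) + exp(-5*x).
Apply the initial conditions: u(0) = 1 + C1 = 0 and u'(0) = -5 - 4*C1 + 2*C2 = -4. Solving gives C1 = -1, C2 = -3/2.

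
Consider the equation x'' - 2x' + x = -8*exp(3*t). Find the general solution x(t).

x = -2*exp(3*t) + C1*exp(t) + C2*t*exp(t)

Characteristic equation r² - 2r + 1 = 0 has discriminant (-2)² - 4·(1) = 0, so r = 1 is a repeated root.
Hence x_h = (C1 + C2*t)*exp(t).
Try x_p = A*exp(3*t). Substituting into the equation and dividing by exp(3*t) gives A = -2, so x_p = -2*exp(3*t).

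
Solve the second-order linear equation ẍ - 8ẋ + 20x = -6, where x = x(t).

x = -3/10 + C1*cos(2*t)*exp(4*t) + C2*exp(4*t)*sin(2*t)

Characteristic equation r² - 8r + 20 = 0 has discriminant (-8)² - 4·(20) = -16 < 0, so r = 4 ± 2i.
Hence x_h = C1*cos(2*t)*exp(4*t) + C2*exp(4*t)*sin(2*t).
For the particular solution try x_p = A0. Substituting and matching coefficients of each power of t gives A0 = -3/10, so x_p = -3/10.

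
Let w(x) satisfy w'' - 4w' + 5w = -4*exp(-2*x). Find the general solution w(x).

Characteristic equation r² - 4r + 5 = 0 has discriminant (-4)² - 4·(5) = -4 < 0, so r = 2 ± i.
Hence w_h = C1*cos(x)*exp(2*x) + C2*exp(2*x)*sin(x).
Try w_p = A*exp(-2*x). Substituting into the equation and dividing by exp(-2*x) gives A = -4/17, so w_p = -4*exp(-2*x)/17.

w = -4*exp(-2*x)/17 + C1*cos(x)*exp(2*x) + C2*exp(2*x)*sin(x)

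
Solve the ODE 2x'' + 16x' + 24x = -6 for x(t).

Divide through by 2: x'' + 8x' + 12x = -3.
Characteristic equation r² + 8r + 12 = 0 factors as (r + 6)(r + 2) = 0, so r = -6, -2.
Hence x_h = C1*exp(-6*t) + C2*exp(-2*t).
For the particular solution try x_p = A0. Substituting and matching coefficients of each power of t gives A0 = -1/4, so x_p = -1/4.

x = -1/4 + C1*exp(-6*t) + C2*exp(-2*t)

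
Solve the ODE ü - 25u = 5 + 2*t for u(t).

u = -1/5 - 2*t/25 + C1*exp(5*t) + C2*exp(-5*t)

Characteristic equation r² - 25 = 0 factors as (r - 5)(r + 5) = 0, so r = 5, -5.
Hence u_h = C1*exp(5*t) + C2*exp(-5*t).
For the particular solution try u_p = A0 + A1*t. Substituting and matching coefficients of each power of t gives A0 = -1/5, A1 = -2/25, so u_p = -1/5 - 2*t/25.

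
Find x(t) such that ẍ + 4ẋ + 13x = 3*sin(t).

Characteristic equation r² + 4r + 13 = 0 has discriminant (4)² - 4·(13) = -36 < 0, so r = -2 ± 3i.
Hence x_h = C1*cos(3*t)*exp(-2*t) + C2*exp(-2*t)*sin(3*t).
Try x_p = A*cos(t) + B*sin(t). Substituting and equating the coefficients of cos(t) and sin(t) gives A = -3/40, B = 9/40, so x_p = -3*cos(t)/40 + 9*sin(t)/40.

x = -3*cos(t)/40 + 9*sin(t)/40 + C1*cos(3*t)*exp(-2*t) + C2*exp(-2*t)*sin(3*t)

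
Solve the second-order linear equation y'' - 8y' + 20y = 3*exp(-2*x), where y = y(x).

y = 3*exp(-2*x)/40 + C1*cos(2*x)*exp(4*x) + C2*exp(4*x)*sin(2*x)

Characteristic equation r² - 8r + 20 = 0 has discriminant (-8)² - 4·(20) = -16 < 0, so r = 4 ± 2i.
Hence y_h = C1*cos(2*x)*exp(4*x) + C2*exp(4*x)*sin(2*x).
Try y_p = A*exp(-2*x). Substituting into the equation and dividing by exp(-2*x) gives A = 3/40, so y_p = 3*exp(-2*x)/40.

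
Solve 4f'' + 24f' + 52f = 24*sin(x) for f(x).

Divide through by 4: f'' + 6f' + 13f = 6*sin(x).
Characteristic equation r² + 6r + 13 = 0 has discriminant (6)² - 4·(13) = -16 < 0, so r = -3 ± 2i.
Hence f_h = C1*cos(2*x)*exp(-3*x) + C2*exp(-3*x)*sin(2*x).
Try f_p = A*cos(x) + B*sin(x). Substituting and equating the coefficients of cos(x) and sin(x) gives A = -1/5, B = 2/5, so f_p = -cos(x)/5 + 2*sin(x)/5.

f = -cos(x)/5 + 2*sin(x)/5 + C1*cos(2*x)*exp(-3*x) + C2*exp(-3*x)*sin(2*x)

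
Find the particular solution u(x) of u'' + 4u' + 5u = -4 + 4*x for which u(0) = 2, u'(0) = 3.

u = -36/25 + 4*x/5 + 86*cos(x)*exp(-2*x)/25 + 227*exp(-2*x)*sin(x)/25

Characteristic equation r² + 4r + 5 = 0 has discriminant (4)² - 4·(5) = -4 < 0, so r = -2 ± i.
Hence u_h = C1*cos(x)*exp(-2*x) + C2*exp(-2*x)*sin(x).
For the particular solution try u_p = A0 + A1*x. Substituting and matching coefficients of each power of x gives A0 = -36/25, A1 = 4/5, so u_p = -36/25 + 4*x/5.
General solution: u = -36/25 + 4*x/5 + C1*cos(x)*exp(-2*x) + C2*exp(-2*x)*sin(x).
Apply the initial conditions: u(0) = -36/25 + C1 = 2 and u'(0) = 4/5 + C2 - 2*C1 = 3. Solving gives C1 = 86/25, C2 = 227/25.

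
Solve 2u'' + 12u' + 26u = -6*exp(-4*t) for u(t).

Divide through by 2: u'' + 6u' + 13u = -3*exp(-4*t).
Characteristic equation r² + 6r + 13 = 0 has discriminant (6)² - 4·(13) = -16 < 0, so r = -3 ± 2i.
Hence u_h = C1*cos(2*t)*exp(-3*t) + C2*exp(-3*t)*sin(2*t).
Try u_p = A*exp(-4*t). Substituting into the equation and dividing by exp(-4*t) gives A = -3/5, so u_p = -3*exp(-4*t)/5.

u = -3*exp(-4*t)/5 + C1*cos(2*t)*exp(-3*t) + C2*exp(-3*t)*sin(2*t)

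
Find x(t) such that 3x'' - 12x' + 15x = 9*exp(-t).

x = 3*exp(-t)/10 + C1*cos(t)*exp(2*t) + C2*exp(2*t)*sin(t)

Divide through by 3: x'' - 4x' + 5x = 3*exp(-t).
Characteristic equation r² - 4r + 5 = 0 has discriminant (-4)² - 4·(5) = -4 < 0, so r = 2 ± i.
Hence x_h = C1*cos(t)*exp(2*t) + C2*exp(2*t)*sin(t).
Try x_p = A*exp(-t). Substituting into the equation and dividing by exp(-t) gives A = 3/10, so x_p = 3*exp(-t)/10.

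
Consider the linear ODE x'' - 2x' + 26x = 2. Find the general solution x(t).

x = 1/13 + C1*cos(5*t)*exp(t) + C2*exp(t)*sin(5*t)

Characteristic equation r² - 2r + 26 = 0 has discriminant (-2)² - 4·(26) = -100 < 0, so r = 1 ± 5i.
Hence x_h = C1*cos(5*t)*exp(t) + C2*exp(t)*sin(5*t).
For the particular solution try x_p = A0. Substituting and matching coefficients of each power of t gives A0 = 1/13, so x_p = 1/13.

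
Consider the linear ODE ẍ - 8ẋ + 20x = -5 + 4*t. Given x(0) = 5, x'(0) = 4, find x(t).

Characteristic equation r² - 8r + 20 = 0 has discriminant (-8)² - 4·(20) = -16 < 0, so r = 4 ± 2i.
Hence x_h = C1*cos(2*t)*exp(4*t) + C2*exp(4*t)*sin(2*t).
For the particular solution try x_p = A0 + A1*t. Substituting and matching coefficients of each power of t gives A0 = -17/100, A1 = 1/5, so x_p = -17/100 + t/5.
General solution: x = -17/100 + t/5 + C1*cos(2*t)*exp(4*t) + C2*exp(4*t)*sin(2*t).
Apply the initial conditions: x(0) = -17/100 + C1 = 5 and x'(0) = 1/5 + 2*C2 + 4*C1 = 4. Solving gives C1 = 517/100, C2 = -211/25.

x = -17/100 + t/5 - 211*exp(4*t)*sin(2*t)/25 + 517*cos(2*t)*exp(4*t)/100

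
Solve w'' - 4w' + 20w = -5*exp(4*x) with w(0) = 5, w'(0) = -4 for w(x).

w = -exp(4*x)/4 - 27*exp(2*x)*sin(4*x)/8 + 21*cos(4*x)*exp(2*x)/4

Characteristic equation r² - 4r + 20 = 0 has discriminant (-4)² - 4·(20) = -64 < 0, so r = 2 ± 4i.
Hence w_h = C1*cos(4*x)*exp(2*x) + C2*exp(2*x)*sin(4*x).
Try w_p = A*exp(4*x). Substituting into the equation and dividing by exp(4*x) gives A = -1/4, so w_p = -exp(4*x)/4.
General solution: w = -exp(4*x)/4 + C1*cos(4*x)*exp(2*x) + C2*exp(2*x)*sin(4*x).
Apply the initial conditions: w(0) = -1/4 + C1 = 5 and w'(0) = -1 + 2*C1 + 4*C2 = -4. Solving gives C1 = 21/4, C2 = -27/8.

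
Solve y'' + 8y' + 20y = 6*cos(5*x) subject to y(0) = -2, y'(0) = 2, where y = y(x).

y = -6*cos(5*x)/325 + 48*sin(5*x)/325 - 1083*exp(-4*x)*sin(2*x)/325 - 644*cos(2*x)*exp(-4*x)/325

Characteristic equation r² + 8r + 20 = 0 has discriminant (8)² - 4·(20) = -16 < 0, so r = -4 ± 2i.
Hence y_h = C1*cos(2*x)*exp(-4*x) + C2*exp(-4*x)*sin(2*x).
Try y_p = A*cos(5*x) + B*sin(5*x). Substituting and equating the coefficients of cos(5x) and sin(5x) gives A = -6/325, B = 48/325, so y_p = -6*cos(5*x)/325 + 48*sin(5*x)/325.
General solution: y = -6*cos(5*x)/325 + 48*sin(5*x)/325 + C1*cos(2*x)*exp(-4*x) + C2*exp(-4*x)*sin(2*x).
Apply the initial conditions: y(0) = -6/325 + C1 = -2 and y'(0) = 48/65 - 4*C1 + 2*C2 = 2. Solving gives C1 = -644/325, C2 = -1083/325.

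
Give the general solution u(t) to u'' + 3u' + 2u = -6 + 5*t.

Characteristic equation r² + 3r + 2 = 0 factors as (r + 2)(r + 1) = 0, so r = -2, -1.
Hence u_h = C1*exp(-2*t) + C2*exp(-t).
For the particular solution try u_p = A0 + A1*t. Substituting and matching coefficients of each power of t gives A0 = -27/4, A1 = 5/2, so u_p = -27/4 + 5*t/2.

u = -27/4 + 5*t/2 + C1*exp(-2*t) + C2*exp(-t)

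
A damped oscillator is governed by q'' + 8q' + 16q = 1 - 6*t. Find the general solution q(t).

Characteristic equation r² + 8r + 16 = 0 has discriminant (8)² - 4·(16) = 0, so r = -4 is a repeated root.
Hence q_h = (C1 + C2*t)*exp(-4*t).
For the particular solution try q_p = A0 + A1*t. Substituting and matching coefficients of each power of t gives A0 = 1/4, A1 = -3/8, so q_p = 1/4 - 3*t/8.

q = 1/4 - 3*t/8 + C1*exp(-4*t) + C2*t*exp(-4*t)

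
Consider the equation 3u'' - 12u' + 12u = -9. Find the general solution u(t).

Divide through by 3: u'' - 4u' + 4u = -3.
Characteristic equation r² - 4r + 4 = 0 has discriminant (-4)² - 4·(4) = 0, so r = 2 is a repeated root.
Hence u_h = (C1 + C2*t)*exp(2*t).
For the particular solution try u_p = A0. Substituting and matching coefficients of each power of t gives A0 = -3/4, so u_p = -3/4.

u = -3/4 + C1*exp(2*t) + C2*t*exp(2*t)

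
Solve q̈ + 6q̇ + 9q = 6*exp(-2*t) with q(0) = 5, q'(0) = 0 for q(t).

q = -exp(-3*t) + 6*exp(-2*t) + 9*t*exp(-3*t)

Characteristic equation r² + 6r + 9 = 0 has discriminant (6)² - 4·(9) = 0, so r = -3 is a repeated root.
Hence q_h = (C1 + C2*t)*exp(-3*t).
Try q_p = A*exp(-2*t). Substituting into the equation and dividing by exp(-2*t) gives A = 6, so q_p = 6*exp(-2*t).
General solution: q = 6*exp(-2*t) + C1*exp(-3*t) + C2*t*exp(-3*t).
Apply the initial conditions: q(0) = 6 + C1 = 5 and q'(0) = -12 + C2 - 3*C1 = 0. Solving gives C1 = -1, C2 = 9.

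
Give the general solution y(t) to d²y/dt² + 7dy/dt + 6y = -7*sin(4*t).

y = 35*sin(4*t)/442 + 49*cos(4*t)/221 + C1*exp(-6*t) + C2*exp(-t)

Characteristic equation r² + 7r + 6 = 0 factors as (r + 6)(r + 1) = 0, so r = -6, -1.
Hence y_h = C1*exp(-6*t) + C2*exp(-t).
Try y_p = A*cos(4*t) + B*sin(4*t). Substituting and equating the coefficients of cos(4t) and sin(4t) gives A = 49/221, B = 35/442, so y_p = 35*sin(4*t)/442 + 49*cos(4*t)/221.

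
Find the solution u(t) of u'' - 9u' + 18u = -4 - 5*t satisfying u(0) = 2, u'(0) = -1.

Characteristic equation r² - 9r + 18 = 0 factors as (r - 6)(r - 3) = 0, so r = 6, 3.
Hence u_h = C1*exp(6*t) + C2*exp(3*t).
For the particular solution try u_p = A0 + A1*t. Substituting and matching coefficients of each power of t gives A0 = -13/36, A1 = -5/18, so u_p = -13/36 - 5*t/18.
General solution: u = -13/36 - 5*t/18 + C1*exp(6*t) + C2*exp(3*t).
Apply the initial conditions: u(0) = -13/36 + C1 + C2 = 2 and u'(0) = -5/18 + 3*C2 + 6*C1 = -1. Solving gives C1 = -281/108, C2 = 134/27.

u = -13/36 - 281*exp(6*t)/108 - 5*t/18 + 134*exp(3*t)/27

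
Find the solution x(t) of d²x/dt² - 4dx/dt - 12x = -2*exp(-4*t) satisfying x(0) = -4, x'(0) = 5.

x = -7*exp(-2*t)/2 - 2*exp(6*t)/5 - exp(-4*t)/10

Characteristic equation r² - 4r - 12 = 0 factors as (r + 2)(r - 6) = 0, so r = -2, 6.
Hence x_h = C1*exp(-2*t) + C2*exp(6*t).
Try x_p = A*exp(-4*t). Substituting into the equation and dividing by exp(-4*t) gives A = -1/10, so x_p = -exp(-4*t)/10.
General solution: x = -exp(-4*t)/10 + C1*exp(-2*t) + C2*exp(6*t).
Apply the initial conditions: x(0) = -1/10 + C1 + C2 = -4 and x'(0) = 2/5 - 2*C1 + 6*C2 = 5. Solving gives C1 = -7/2, C2 = -2/5.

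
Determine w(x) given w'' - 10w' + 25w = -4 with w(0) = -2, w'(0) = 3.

Characteristic equation r² - 10r + 25 = 0 has discriminant (-10)² - 4·(25) = 0, so r = 5 is a repeated root.
Hence w_h = (C1 + C2*x)*exp(5*x).
For the particular solution try w_p = A0. Substituting and matching coefficients of each power of x gives A0 = -4/25, so w_p = -4/25.
General solution: w = -4/25 + C1*exp(5*x) + C2*x*exp(5*x).
Apply the initial conditions: w(0) = -4/25 + C1 = -2 and w'(0) = C2 + 5*C1 = 3. Solving gives C1 = -46/25, C2 = 61/5.

w = -4/25 - 46*exp(5*x)/25 + 61*x*exp(5*x)/5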